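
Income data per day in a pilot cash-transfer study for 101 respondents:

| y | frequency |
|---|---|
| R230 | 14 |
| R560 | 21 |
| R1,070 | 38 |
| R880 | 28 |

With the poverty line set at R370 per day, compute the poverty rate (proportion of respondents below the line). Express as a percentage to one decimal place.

13.9%

14 of the 101 respondents have income below R370.
H = 14/101 = 13.9%.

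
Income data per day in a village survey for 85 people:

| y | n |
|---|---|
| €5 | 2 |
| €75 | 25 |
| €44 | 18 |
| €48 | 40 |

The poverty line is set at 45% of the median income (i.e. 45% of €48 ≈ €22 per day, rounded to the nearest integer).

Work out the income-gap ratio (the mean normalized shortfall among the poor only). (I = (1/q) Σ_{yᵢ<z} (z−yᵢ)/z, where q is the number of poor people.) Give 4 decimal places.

0.7727

Incomes under z: 2×€5 (q = 2 of N = 85).
Shortfall ratios (z−y)/z: 0.7727 (×2); sum = 1.545455.
I averages over the q = 2 poor units only: 1.545455 / 2 = 0.7727.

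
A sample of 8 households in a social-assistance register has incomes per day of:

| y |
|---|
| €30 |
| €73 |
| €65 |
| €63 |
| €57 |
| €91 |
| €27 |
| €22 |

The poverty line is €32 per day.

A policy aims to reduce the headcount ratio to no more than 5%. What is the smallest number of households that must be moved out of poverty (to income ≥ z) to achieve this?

3 of the 8 households are poor, so H = 3/8 = 0.375.
A headcount ratio of at most 5% allows at most ⌊0.05 × 8⌋ = 0 poor households.
So at least 3 − 0 = 3 must be lifted.

3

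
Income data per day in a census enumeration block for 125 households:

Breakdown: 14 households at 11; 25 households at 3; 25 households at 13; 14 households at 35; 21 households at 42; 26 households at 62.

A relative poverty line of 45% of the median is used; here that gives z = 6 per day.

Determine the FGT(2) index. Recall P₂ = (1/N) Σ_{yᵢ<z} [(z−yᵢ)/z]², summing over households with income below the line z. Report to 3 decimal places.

0.050

Below z: 25×3 (q = 25 of N = 125).
Relative gaps: (6−3)/6 = 0.5000 (×25).
Squared: 0.2500 (×25).
Sum = 6.250000; P₂ = 6.250000 / 125 = 0.050.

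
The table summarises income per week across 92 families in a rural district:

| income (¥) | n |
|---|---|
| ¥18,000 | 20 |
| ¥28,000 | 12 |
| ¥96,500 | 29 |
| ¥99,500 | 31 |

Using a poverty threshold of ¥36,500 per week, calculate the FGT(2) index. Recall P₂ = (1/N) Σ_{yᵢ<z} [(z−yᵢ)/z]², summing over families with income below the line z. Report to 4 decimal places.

Incomes under z: 20×¥18,000, 12×¥28,000 (q = 32 of N = 92).
Normalized shortfalls: (36500−18000)/36500 = 0.5068 (×20); (36500−28000)/36500 = 0.2329 (×12).
Squared: 0.2569 (×20); 0.0542 (×12).
Sum = 5.788703; P₂ = 5.788703 / 92 = 0.0629.

0.0629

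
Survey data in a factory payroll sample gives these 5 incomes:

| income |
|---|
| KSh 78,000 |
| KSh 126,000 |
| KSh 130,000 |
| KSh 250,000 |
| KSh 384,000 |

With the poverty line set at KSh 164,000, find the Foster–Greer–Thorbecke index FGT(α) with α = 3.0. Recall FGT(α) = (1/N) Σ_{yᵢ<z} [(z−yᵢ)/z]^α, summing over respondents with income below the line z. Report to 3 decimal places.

Below the line: KSh 78,000, KSh 126,000, KSh 130,000 (q = 3 of N = 5).
Relative gaps: (164000−78000)/164000 = 0.5244; (164000−126000)/164000 = 0.2317; (164000−130000)/164000 = 0.2073.
Raised to α = 3.0: 0.14420; 0.01244; 0.00891.
Sum = 0.165550; FGT(3.0) = 0.165550 / 5 = 0.033.

0.033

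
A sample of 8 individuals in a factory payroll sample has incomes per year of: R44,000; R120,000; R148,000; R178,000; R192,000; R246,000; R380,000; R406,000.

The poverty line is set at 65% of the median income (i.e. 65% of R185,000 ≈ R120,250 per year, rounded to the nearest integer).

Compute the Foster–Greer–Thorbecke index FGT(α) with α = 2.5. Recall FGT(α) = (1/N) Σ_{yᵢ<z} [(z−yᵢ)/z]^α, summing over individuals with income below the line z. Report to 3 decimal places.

0.040

Below the line: R44,000, R120,000 (q = 2 of N = 8).
Shortfall ratios: (120250−44000)/120250 = 0.6341; (120250−120000)/120250 = 0.0021.
Raised to α = 2.5: 0.32017; 0.00000.
Sum = 0.320175; FGT(2.5) = 0.320175 / 8 = 0.040.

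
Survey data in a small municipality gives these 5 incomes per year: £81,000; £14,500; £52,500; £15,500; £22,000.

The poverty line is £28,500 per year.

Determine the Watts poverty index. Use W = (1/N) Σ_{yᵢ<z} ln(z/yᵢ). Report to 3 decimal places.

0.309

Below z: £14,500, £15,500, £22,000 (q = 3 of N = 5).
ln(z/y) terms: ln(28500/14500) = 0.6758; ln(28500/15500) = 0.6091; ln(28500/22000) = 0.2589.
W = 1.543681 / 5 = 0.309.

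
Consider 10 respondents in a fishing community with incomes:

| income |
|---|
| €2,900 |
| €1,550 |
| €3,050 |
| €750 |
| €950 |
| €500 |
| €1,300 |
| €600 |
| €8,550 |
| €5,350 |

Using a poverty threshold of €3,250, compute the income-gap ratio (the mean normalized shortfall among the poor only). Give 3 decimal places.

Below the line: €500, €600, €750, €950, €1,300, €1,550, €2,900, €3,050 (q = 8 of N = 10).
Relative gaps: 0.8462, 0.8154, 0.7692, 0.7077, 0.6000, 0.5231, 0.1077, 0.0615; sum = 4.430769.
I averages over the q = 8 poor units only: 4.430769 / 8 = 0.554.

0.554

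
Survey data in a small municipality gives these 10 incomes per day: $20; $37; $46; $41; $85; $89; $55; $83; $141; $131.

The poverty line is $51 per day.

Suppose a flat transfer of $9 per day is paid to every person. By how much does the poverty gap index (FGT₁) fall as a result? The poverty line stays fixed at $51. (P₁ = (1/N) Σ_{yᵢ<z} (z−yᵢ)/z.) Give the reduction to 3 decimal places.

0.063

Before: below the line — $20, $37, $41, $46; poverty gap index (FGT₁) = 0.11765.
After the $9 transfer: below the line — $29, $46, $50; poverty gap index (FGT₁) = 0.05490.
Reduction = 0.11765 − 0.05490 = 0.063.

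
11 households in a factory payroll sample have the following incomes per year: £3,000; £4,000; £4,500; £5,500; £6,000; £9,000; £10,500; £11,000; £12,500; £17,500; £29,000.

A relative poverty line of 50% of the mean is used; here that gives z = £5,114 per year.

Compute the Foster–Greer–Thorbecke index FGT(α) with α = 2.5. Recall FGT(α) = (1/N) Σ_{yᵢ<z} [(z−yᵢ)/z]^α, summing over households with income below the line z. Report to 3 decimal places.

0.012

Below z: £3,000, £4,000, £4,500 (q = 3 of N = 11).
Shortfall ratios: (5114−3000)/5114 = 0.4134; (5114−4000)/5114 = 0.2178; (5114−4500)/5114 = 0.1201.
Raised to α = 2.5: 0.10987; 0.02215; 0.00499.
Sum = 0.137007; FGT(2.5) = 0.137007 / 11 = 0.012.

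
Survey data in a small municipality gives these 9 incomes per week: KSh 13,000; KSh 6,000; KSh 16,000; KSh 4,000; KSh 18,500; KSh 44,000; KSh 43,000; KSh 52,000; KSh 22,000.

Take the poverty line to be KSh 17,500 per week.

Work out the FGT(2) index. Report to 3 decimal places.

0.122

Below z: KSh 4,000, KSh 6,000, KSh 13,000, KSh 16,000 (q = 4 of N = 9).
Relative gaps: (17500−4000)/17500 = 0.7714; (17500−6000)/17500 = 0.6571; (17500−13000)/17500 = 0.2571; (17500−16000)/17500 = 0.0857.
Squared: 0.5951; 0.4318; 0.0661; 0.0073.
Sum = 1.100408; P₂ = 1.100408 / 9 = 0.122.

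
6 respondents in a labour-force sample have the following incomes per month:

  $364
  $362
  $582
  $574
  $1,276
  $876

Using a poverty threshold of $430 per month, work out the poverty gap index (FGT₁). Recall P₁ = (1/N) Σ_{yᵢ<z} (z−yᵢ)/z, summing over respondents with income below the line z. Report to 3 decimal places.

Incomes under z: $362, $364 (q = 2 of N = 6).
Gap ratios (z−y)/z: (430−362)/430 = 0.1581; (430−364)/430 = 0.1535.
Sum of shortfalls = 0.311628; P₁ averages over all N: 0.311628 / 6 = 0.052.

0.052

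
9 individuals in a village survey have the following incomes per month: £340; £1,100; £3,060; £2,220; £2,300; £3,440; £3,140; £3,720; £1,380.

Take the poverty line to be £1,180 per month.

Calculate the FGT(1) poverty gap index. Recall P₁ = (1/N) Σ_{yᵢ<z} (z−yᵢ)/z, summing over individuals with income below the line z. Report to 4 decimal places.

Below the line: £340, £1,100 (q = 2 of N = 9).
Shortfall ratios: (1180−340)/1180 = 0.7119; (1180−1100)/1180 = 0.0678.
Sum of shortfalls = 0.779661; P₁ averages over all N: 0.779661 / 9 = 0.0866.

0.0866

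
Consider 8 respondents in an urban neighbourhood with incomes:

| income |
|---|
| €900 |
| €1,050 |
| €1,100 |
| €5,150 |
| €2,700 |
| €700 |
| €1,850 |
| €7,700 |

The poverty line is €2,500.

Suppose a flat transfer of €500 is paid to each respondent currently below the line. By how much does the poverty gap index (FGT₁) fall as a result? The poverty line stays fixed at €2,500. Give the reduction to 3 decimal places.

Before: below the line — €700, €900, €1,050, €1,100, €1,850; poverty gap index (FGT₁) = 0.34500.
After the €500 transfer: below the line — €1,200, €1,400, €1,550, €1,600, €2,350; poverty gap index (FGT₁) = 0.22000.
Reduction = 0.34500 − 0.22000 = 0.125.

0.125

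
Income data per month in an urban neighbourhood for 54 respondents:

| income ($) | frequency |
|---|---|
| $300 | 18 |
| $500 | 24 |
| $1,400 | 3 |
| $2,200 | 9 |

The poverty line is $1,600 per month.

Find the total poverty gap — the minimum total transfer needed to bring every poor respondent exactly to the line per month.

Below the line: 18×$300, 24×$500, 3×$1,400 (q = 45 of N = 54).
Individual gaps: 18×(1600−300) = 23400; 24×(1600−500) = 26400; 3×(1600−1400) = 600.
Aggregate gap = $50,400.

$50,400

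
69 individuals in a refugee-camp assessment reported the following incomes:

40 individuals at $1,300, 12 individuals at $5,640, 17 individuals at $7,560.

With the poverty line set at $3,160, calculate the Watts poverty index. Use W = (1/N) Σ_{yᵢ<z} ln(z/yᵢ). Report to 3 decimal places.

Below z: 40×$1,300 (q = 40 of N = 69).
Log shortfalls: ln(3160/1300) = 0.8882 (×40).
W = 35.528311 / 69 = 0.515.

0.515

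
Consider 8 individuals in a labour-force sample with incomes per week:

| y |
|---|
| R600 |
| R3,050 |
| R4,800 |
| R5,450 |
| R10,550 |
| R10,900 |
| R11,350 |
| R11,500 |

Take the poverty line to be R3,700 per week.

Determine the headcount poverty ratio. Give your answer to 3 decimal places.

2 of the 8 individuals have income below R3,700.
H = 2/8 = 0.250.

0.250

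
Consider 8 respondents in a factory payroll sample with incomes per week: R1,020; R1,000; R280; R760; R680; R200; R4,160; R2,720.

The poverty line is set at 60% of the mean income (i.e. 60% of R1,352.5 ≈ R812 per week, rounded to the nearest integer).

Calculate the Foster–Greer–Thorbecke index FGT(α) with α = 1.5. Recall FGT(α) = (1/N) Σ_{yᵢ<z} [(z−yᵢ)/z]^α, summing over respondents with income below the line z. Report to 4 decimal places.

0.1583

Below the line: R200, R280, R680, R760 (q = 4 of N = 8).
Gap ratios (z−y)/z: (812−200)/812 = 0.7537; (812−280)/812 = 0.6552; (812−680)/812 = 0.1626; (812−760)/812 = 0.0640.
Raised to α = 1.5: 0.65432; 0.53031; 0.06554; 0.01621.
Sum = 1.266388; FGT(1.5) = 1.266388 / 8 = 0.1583.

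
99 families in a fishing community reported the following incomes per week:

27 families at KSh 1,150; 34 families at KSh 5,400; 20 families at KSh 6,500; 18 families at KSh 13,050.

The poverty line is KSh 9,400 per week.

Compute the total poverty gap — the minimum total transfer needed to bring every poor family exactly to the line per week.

Below z: 27×KSh 1,150, 34×KSh 5,400, 20×KSh 6,500 (q = 81 of N = 99).
Individual gaps: 27×(9400−1150) = 222750; 34×(9400−5400) = 136000; 20×(9400−6500) = 58000.
Aggregate gap = KSh 416,750.

KSh 416,750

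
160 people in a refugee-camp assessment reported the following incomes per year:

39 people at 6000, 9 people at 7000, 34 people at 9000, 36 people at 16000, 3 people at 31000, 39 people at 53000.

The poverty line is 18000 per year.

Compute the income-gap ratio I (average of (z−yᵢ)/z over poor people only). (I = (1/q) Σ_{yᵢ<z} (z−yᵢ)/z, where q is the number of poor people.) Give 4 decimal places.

0.4449

Below the line: 39×6000, 9×7000, 34×9000, 36×16000 (q = 118 of N = 160).
Relative gaps: 0.6667 (×39), 0.6111 (×9), 0.5000 (×34), 0.1111 (×36); sum = 52.500000.
The income-gap ratio divides by q (the poor only): 52.500000 / 118 = 0.4449.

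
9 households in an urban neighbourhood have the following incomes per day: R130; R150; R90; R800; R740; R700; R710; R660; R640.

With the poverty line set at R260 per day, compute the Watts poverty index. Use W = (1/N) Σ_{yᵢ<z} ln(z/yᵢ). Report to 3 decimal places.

0.256

Poor units: R90, R130, R150 (q = 3 of N = 9).
Log gaps: ln(260/90) = 1.0609; ln(260/130) = 0.6931; ln(260/150) = 0.5500.
W = 2.304065 / 9 = 0.256.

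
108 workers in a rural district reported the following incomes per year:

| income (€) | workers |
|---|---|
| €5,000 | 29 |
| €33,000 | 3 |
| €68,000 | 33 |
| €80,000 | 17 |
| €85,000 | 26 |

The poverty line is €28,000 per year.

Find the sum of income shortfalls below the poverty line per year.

Incomes under z: 29×€5,000 (q = 29 of N = 108).
Individual gaps: 29×(28000−5000) = 667000.
Aggregate gap = €667,000.

€667,000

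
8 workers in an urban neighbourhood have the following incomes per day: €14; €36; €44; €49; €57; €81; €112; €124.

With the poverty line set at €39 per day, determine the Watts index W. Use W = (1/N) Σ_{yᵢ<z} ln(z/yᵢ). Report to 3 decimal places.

Poor units: €14, €36 (q = 2 of N = 8).
Log shortfalls: ln(39/14) = 1.0245; ln(39/36) = 0.0800.
W = 1.104547 / 8 = 0.138.

0.138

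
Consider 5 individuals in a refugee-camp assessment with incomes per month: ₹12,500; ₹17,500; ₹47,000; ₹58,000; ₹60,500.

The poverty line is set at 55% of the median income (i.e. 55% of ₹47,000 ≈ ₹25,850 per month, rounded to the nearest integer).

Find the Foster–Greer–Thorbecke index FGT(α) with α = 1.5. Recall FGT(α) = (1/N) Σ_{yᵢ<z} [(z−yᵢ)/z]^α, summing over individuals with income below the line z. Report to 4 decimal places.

Incomes under z: ₹12,500, ₹17,500 (q = 2 of N = 5).
Normalized shortfalls: (25850−12500)/25850 = 0.5164; (25850−17500)/25850 = 0.3230.
Raised to α = 1.5: 0.37113; 0.18359.
Sum = 0.554720; FGT(1.5) = 0.554720 / 5 = 0.1109.

0.1109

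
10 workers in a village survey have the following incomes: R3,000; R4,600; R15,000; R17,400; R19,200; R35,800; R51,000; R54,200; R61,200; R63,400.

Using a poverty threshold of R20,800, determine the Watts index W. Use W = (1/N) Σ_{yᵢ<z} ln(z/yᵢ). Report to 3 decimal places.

Below z: R3,000, R4,600, R15,000, R17,400, R19,200 (q = 5 of N = 10).
ln(z/y) terms: ln(20800/3000) = 1.9363; ln(20800/4600) = 1.5089; ln(20800/15000) = 0.3269; ln(20800/17400) = 0.1785; ln(20800/19200) = 0.0800.
W = 4.030666 / 10 = 0.403.

0.403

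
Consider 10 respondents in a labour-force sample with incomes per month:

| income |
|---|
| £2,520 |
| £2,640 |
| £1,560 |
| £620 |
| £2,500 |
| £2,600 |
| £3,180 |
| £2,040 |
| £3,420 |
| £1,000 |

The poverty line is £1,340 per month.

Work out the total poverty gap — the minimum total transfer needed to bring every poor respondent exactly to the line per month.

£1,060

Below z: £620, £1,000 (q = 2 of N = 10).
Individual gaps: 1340−620 = 720; 1340−1000 = 340.
Aggregate gap = £1,060.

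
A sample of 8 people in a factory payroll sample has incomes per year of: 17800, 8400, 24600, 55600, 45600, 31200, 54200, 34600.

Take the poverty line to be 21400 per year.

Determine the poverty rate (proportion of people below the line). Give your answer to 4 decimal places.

0.2500

2 of the 8 people have income below 21400.
H = 2/8 = 0.2500.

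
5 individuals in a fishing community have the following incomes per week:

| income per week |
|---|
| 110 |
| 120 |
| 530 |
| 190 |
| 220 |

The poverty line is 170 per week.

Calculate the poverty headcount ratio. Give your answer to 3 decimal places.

2 of the 5 individuals have income below 170.
H = 2/5 = 0.400.

0.400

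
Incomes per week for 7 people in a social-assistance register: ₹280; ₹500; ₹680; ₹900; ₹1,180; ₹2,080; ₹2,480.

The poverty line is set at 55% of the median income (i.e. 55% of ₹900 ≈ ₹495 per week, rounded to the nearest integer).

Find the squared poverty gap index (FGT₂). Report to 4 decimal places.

Below the line: ₹280 (q = 1 of N = 7).
Shortfall ratios: (495−280)/495 = 0.4343.
Squared: 0.1887.
Sum = 0.188654; P₂ = 0.188654 / 7 = 0.0270.

0.0270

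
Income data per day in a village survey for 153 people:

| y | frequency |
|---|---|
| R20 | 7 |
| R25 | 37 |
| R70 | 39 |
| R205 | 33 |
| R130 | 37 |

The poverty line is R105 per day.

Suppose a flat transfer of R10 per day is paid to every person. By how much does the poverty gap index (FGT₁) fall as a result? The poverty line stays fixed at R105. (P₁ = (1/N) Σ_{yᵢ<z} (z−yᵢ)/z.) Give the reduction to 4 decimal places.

0.0517

Before: below the line — 7×R20, 37×R25, 39×R70; poverty gap index (FGT₁) = 0.306256.
After the R10 transfer: below the line — 7×R30, 37×R35, 39×R80; poverty gap index (FGT₁) = 0.254591.
Reduction = 0.306256 − 0.254591 = 0.0517.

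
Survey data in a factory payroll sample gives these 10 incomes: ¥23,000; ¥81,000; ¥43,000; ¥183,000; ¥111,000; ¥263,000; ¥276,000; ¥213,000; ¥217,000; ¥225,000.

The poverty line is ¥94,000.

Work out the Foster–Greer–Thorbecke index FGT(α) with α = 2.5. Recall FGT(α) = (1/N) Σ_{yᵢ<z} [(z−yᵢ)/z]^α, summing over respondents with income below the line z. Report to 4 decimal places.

Incomes under z: ¥23,000, ¥43,000, ¥81,000 (q = 3 of N = 10).
Normalized shortfalls: (94000−23000)/94000 = 0.7553; (94000−43000)/94000 = 0.5426; (94000−81000)/94000 = 0.1383.
Raised to α = 2.5: 0.49582; 0.21682; 0.00711.
Sum = 0.719759; FGT(2.5) = 0.719759 / 10 = 0.0720.

0.0720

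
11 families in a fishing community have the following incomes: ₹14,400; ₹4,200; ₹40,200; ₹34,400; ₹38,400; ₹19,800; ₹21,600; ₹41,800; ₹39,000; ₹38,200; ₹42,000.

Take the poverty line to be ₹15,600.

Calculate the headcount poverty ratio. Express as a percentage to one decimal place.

2 of the 11 families have income below ₹15,600.
H = 2/11 = 18.2%.

18.2%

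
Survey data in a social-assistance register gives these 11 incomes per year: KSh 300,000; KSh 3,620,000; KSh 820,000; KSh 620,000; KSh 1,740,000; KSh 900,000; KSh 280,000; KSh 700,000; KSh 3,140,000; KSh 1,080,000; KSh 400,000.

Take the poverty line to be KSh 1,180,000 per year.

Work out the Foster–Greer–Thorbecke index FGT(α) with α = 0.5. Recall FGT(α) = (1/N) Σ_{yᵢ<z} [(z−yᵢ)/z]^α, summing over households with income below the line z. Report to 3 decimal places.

0.473

Incomes under z: KSh 280,000, KSh 300,000, KSh 400,000, KSh 620,000, KSh 700,000, KSh 820,000, KSh 900,000, KSh 1,080,000 (q = 8 of N = 11).
Relative gaps: (1180000−280000)/1180000 = 0.7627; (1180000−300000)/1180000 = 0.7458; (1180000−400000)/1180000 = 0.6610; (1180000−620000)/1180000 = 0.4746; (1180000−700000)/1180000 = 0.4068; (1180000−820000)/1180000 = 0.3051; (1180000−900000)/1180000 = 0.2373; (1180000−1080000)/1180000 = 0.0847.
Raised to α = 0.5: 0.87333; 0.86358; 0.81303; 0.68889; 0.63779; 0.55234; 0.48712; 0.29111.
Sum = 5.207205; FGT(0.5) = 5.207205 / 11 = 0.473.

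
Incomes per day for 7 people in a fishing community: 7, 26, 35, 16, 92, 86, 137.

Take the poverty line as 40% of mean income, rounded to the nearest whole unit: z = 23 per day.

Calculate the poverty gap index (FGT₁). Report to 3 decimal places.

Below the line: 7, 16 (q = 2 of N = 7).
Shortfall ratios: (23−7)/23 = 0.6957; (23−16)/23 = 0.3043.
Σ = 1.000000. Dividing by the full population N = 7 gives P₁ = 0.143.

0.143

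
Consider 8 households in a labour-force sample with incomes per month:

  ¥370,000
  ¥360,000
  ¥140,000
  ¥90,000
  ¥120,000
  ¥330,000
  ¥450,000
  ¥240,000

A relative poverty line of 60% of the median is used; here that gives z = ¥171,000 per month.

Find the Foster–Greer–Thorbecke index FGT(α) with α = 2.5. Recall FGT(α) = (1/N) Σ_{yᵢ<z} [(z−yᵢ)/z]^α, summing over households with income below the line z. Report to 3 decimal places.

Incomes under z: ¥90,000, ¥120,000, ¥140,000 (q = 3 of N = 8).
Relative gaps: (171000−90000)/171000 = 0.4737; (171000−120000)/171000 = 0.2982; (171000−140000)/171000 = 0.1813.
Raised to α = 2.5: 0.15443; 0.04858; 0.01399.
Sum = 0.216997; FGT(2.5) = 0.216997 / 8 = 0.027.

0.027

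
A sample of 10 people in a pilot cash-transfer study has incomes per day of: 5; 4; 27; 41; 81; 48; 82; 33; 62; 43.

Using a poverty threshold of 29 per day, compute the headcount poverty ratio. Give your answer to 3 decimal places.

3 of the 10 people have income below 29.
H = 3/10 = 0.300.

0.300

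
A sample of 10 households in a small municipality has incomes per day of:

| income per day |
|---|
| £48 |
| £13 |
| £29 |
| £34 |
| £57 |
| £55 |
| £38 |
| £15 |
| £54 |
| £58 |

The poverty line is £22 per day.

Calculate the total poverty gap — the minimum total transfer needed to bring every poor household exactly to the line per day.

Poor units: £13, £15 (q = 2 of N = 10).
Individual gaps: 22−13 = 9; 22−15 = 7.
Aggregate gap = £16.

£16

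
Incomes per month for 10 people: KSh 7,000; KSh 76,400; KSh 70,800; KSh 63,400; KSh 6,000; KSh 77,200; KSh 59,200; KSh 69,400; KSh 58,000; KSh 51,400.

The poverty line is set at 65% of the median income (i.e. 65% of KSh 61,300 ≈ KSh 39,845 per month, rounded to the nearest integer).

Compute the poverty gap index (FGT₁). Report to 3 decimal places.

Below the line: KSh 6,000, KSh 7,000 (q = 2 of N = 10).
Relative gaps: (39845−6000)/39845 = 0.8494; (39845−7000)/39845 = 0.8243.
Sum of shortfalls = 1.673736; P₁ averages over all N: 1.673736 / 10 = 0.167.

0.167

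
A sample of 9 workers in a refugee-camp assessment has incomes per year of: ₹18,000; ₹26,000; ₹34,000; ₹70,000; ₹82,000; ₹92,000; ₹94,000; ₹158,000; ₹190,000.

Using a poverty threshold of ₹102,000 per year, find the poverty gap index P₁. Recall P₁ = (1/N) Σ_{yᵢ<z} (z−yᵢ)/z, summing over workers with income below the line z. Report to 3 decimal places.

0.325

Poor units: ₹18,000, ₹26,000, ₹34,000, ₹70,000, ₹82,000, ₹92,000, ₹94,000 (q = 7 of N = 9).
Relative gaps: (102000−18000)/102000 = 0.8235; (102000−26000)/102000 = 0.7451; (102000−34000)/102000 = 0.6667; (102000−70000)/102000 = 0.3137; (102000−82000)/102000 = 0.1961; (102000−92000)/102000 = 0.0980; (102000−94000)/102000 = 0.0784.
Σ = 2.921569. Dividing by the full population N = 9 gives P₁ = 0.325.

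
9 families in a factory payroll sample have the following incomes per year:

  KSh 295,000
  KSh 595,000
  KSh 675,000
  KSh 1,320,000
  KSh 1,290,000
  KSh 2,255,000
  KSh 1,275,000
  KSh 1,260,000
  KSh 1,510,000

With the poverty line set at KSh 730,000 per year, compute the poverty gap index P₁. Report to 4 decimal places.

Below z: KSh 295,000, KSh 595,000, KSh 675,000 (q = 3 of N = 9).
Normalized shortfalls: (730000−295000)/730000 = 0.5959; (730000−595000)/730000 = 0.1849; (730000−675000)/730000 = 0.0753.
Σ = 0.856164. Dividing by the full population N = 9 gives P₁ = 0.0951.

0.0951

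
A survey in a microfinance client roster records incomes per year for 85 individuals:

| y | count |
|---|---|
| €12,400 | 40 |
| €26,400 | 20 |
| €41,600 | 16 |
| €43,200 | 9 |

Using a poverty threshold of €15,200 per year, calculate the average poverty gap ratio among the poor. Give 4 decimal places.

Poor units: 40×€12,400 (q = 40 of N = 85).
Relative gaps: 0.1842 (×40); sum = 7.368421.
I averages over the q = 40 poor units only: 7.368421 / 40 = 0.1842.

0.1842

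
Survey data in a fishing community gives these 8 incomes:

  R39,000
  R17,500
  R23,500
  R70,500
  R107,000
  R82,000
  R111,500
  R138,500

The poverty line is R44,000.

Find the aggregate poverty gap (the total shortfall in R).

R52,000

Below z: R17,500, R23,500, R39,000 (q = 3 of N = 8).
Individual gaps: 44000−17500 = 26500; 44000−23500 = 20500; 44000−39000 = 5000.
Aggregate gap = R52,000.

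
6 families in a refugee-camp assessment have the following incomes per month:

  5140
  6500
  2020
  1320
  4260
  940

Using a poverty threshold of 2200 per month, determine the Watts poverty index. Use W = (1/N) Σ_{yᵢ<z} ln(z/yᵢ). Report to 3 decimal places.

Incomes under z: 940, 1320, 2020 (q = 3 of N = 6).
Log shortfalls: ln(2200/940) = 0.8503; ln(2200/1320) = 0.5108; ln(2200/2020) = 0.0854.
W = 1.446518 / 6 = 0.241.

0.241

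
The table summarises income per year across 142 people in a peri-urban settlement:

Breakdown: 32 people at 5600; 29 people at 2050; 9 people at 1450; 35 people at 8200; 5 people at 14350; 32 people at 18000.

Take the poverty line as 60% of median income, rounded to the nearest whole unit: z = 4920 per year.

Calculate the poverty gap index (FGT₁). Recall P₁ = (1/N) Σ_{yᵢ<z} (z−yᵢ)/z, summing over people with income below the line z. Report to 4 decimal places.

0.1638

Poor units: 9×1450, 29×2050 (q = 38 of N = 142).
Relative gaps: (4920−1450)/4920 = 0.7053 (×9); (4920−2050)/4920 = 0.5833 (×29).
Sum of shortfalls = 23.264228; P₁ averages over all N: 23.264228 / 142 = 0.1638.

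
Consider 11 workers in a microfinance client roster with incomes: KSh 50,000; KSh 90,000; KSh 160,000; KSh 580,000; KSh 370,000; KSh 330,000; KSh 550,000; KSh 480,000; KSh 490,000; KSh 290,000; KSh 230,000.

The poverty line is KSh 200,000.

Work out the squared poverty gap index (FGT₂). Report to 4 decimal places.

Below z: KSh 50,000, KSh 90,000, KSh 160,000 (q = 3 of N = 11).
Normalized shortfalls: (200000−50000)/200000 = 0.7500; (200000−90000)/200000 = 0.5500; (200000−160000)/200000 = 0.2000.
Squared: 0.5625; 0.3025; 0.0400.
Sum = 0.905000; P₂ = 0.905000 / 11 = 0.0823.

0.0823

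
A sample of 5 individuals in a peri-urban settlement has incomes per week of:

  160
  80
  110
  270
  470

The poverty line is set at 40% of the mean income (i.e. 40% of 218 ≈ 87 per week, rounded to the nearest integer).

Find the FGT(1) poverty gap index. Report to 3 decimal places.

Below z: 80 (q = 1 of N = 5).
Shortfall ratios: (87−80)/87 = 0.0805.
Sum of shortfalls = 0.080460; P₁ averages over all N: 0.080460 / 5 = 0.016.

0.016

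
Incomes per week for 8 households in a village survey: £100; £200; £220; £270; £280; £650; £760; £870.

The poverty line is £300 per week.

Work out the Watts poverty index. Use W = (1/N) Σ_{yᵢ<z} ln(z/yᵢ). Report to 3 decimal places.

0.249

Incomes under z: £100, £200, £220, £270, £280 (q = 5 of N = 8).
Log shortfalls: ln(300/100) = 1.0986; ln(300/200) = 0.4055; ln(300/220) = 0.3102; ln(300/270) = 0.1054; ln(300/280) = 0.0690.
W = 1.988586 / 8 = 0.249.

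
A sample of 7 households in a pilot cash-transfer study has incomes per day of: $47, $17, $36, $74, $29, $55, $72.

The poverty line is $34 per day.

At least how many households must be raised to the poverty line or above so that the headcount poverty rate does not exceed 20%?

1

2 of the 7 households are poor, so H = 2/7 = 0.286.
A headcount ratio of at most 20% allows at most ⌊0.20 × 7⌋ = 1 poor households.
So at least 2 − 1 = 1 must be lifted.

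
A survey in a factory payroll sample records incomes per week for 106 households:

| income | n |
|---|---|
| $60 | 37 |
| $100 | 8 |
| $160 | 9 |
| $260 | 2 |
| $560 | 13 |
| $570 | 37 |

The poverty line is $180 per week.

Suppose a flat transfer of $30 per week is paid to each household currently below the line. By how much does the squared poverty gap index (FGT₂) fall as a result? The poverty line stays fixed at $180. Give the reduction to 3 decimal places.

Before: below the line — 37×$60, 8×$100, 9×$160; squared poverty gap index (FGT₂) = 0.17109.
After the $30 transfer: below the line — 37×$90, 8×$130; squared poverty gap index (FGT₂) = 0.09309.
Reduction = 0.17109 − 0.09309 = 0.078.

0.078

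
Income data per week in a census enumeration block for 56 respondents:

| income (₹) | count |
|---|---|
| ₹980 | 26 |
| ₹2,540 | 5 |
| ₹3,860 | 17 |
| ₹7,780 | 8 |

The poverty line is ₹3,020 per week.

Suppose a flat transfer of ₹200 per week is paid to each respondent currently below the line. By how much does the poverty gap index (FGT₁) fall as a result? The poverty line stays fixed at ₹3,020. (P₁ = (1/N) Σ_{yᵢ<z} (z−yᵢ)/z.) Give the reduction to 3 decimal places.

Before: below the line — 26×₹980, 5×₹2,540; poverty gap index (FGT₁) = 0.32781.
After the ₹200 transfer: below the line — 26×₹1,180, 5×₹2,740; poverty gap index (FGT₁) = 0.29115.
Reduction = 0.32781 − 0.29115 = 0.037.

0.037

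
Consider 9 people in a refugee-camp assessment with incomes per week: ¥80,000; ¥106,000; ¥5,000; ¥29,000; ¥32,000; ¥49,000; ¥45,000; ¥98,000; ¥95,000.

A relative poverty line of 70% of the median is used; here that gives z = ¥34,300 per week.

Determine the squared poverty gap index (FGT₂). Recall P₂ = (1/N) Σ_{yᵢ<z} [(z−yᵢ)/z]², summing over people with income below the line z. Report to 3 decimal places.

0.084

Incomes under z: ¥5,000, ¥29,000, ¥32,000 (q = 3 of N = 9).
Shortfall ratios: (34300−5000)/34300 = 0.8542; (34300−29000)/34300 = 0.1545; (34300−32000)/34300 = 0.0671.
Squared: 0.7297; 0.0239; 0.0045.
Sum = 0.758077; P₂ = 0.758077 / 9 = 0.084.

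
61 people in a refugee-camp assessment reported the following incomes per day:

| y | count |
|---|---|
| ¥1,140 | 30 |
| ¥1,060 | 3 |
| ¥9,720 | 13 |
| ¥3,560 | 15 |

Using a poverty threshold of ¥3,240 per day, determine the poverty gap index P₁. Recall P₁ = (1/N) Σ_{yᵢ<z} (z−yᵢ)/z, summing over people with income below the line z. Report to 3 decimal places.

0.352

Incomes under z: 3×¥1,060, 30×¥1,140 (q = 33 of N = 61).
Shortfall ratios: (3240−1060)/3240 = 0.6728 (×3); (3240−1140)/3240 = 0.6481 (×30).
Σ = 21.462963. Dividing by the full population N = 61 gives P₁ = 0.352.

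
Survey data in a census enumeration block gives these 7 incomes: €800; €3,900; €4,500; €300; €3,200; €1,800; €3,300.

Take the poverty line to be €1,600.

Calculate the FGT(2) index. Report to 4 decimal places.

Below the line: €300, €800 (q = 2 of N = 7).
Normalized shortfalls: (1600−300)/1600 = 0.8125; (1600−800)/1600 = 0.5000.
Squared: 0.6602; 0.2500.
Sum = 0.910156; P₂ = 0.910156 / 7 = 0.1300.

0.1300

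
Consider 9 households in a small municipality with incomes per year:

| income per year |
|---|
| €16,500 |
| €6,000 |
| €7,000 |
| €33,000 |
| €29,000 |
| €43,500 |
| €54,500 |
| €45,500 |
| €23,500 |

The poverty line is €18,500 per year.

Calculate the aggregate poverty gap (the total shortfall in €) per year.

€26,000

Below the line: €6,000, €7,000, €16,500 (q = 3 of N = 9).
Individual gaps: 18500−6000 = 12500; 18500−7000 = 11500; 18500−16500 = 2000.
Aggregate gap = €26,000.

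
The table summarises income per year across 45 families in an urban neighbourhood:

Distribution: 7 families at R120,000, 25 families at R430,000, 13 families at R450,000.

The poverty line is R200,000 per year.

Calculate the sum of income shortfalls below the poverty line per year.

R560,000

Incomes under z: 7×R120,000 (q = 7 of N = 45).
Individual gaps: 7×(200000−120000) = 560000.
Aggregate gap = R560,000.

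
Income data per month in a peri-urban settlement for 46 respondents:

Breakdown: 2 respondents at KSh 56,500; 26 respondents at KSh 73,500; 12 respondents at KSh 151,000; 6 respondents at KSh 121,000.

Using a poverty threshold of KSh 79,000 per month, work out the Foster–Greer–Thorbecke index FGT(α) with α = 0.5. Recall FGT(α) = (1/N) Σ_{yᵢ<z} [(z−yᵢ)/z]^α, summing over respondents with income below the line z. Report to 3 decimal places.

Poor units: 2×KSh 56,500, 26×KSh 73,500 (q = 28 of N = 46).
Relative gaps: (79000−56500)/79000 = 0.2848 (×2); (79000−73500)/79000 = 0.0696 (×26).
Raised to α = 0.5: 0.53368 (×2); 0.26386 (×26).
Sum = 7.927621; FGT(0.5) = 7.927621 / 46 = 0.172.

0.172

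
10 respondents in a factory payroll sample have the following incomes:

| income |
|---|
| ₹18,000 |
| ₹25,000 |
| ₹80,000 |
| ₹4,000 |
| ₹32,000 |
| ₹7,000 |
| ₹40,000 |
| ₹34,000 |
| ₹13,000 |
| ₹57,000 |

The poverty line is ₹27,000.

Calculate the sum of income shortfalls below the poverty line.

Poor units: ₹4,000, ₹7,000, ₹13,000, ₹18,000, ₹25,000 (q = 5 of N = 10).
Individual gaps: 27000−4000 = 23000; 27000−7000 = 20000; 27000−13000 = 14000; 27000−18000 = 9000; 27000−25000 = 2000.
Aggregate gap = ₹68,000.

₹68,000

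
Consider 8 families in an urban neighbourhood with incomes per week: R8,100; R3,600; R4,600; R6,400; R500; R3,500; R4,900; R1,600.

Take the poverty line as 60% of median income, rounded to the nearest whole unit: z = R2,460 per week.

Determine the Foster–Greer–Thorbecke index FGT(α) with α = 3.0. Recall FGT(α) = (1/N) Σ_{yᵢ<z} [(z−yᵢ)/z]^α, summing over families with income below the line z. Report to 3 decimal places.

0.069

Below z: R500, R1,600 (q = 2 of N = 8).
Gap ratios (z−y)/z: (2460−500)/2460 = 0.7967; (2460−1600)/2460 = 0.3496.
Raised to α = 3.0: 0.50578; 0.04273.
Sum = 0.548507; FGT(3.0) = 0.548507 / 8 = 0.069.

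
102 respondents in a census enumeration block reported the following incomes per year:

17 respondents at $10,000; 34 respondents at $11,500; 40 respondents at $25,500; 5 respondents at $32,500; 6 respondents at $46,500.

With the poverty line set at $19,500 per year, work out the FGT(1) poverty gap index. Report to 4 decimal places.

Poor units: 17×$10,000, 34×$11,500 (q = 51 of N = 102).
Gap ratios (z−y)/z: (19500−10000)/19500 = 0.4872 (×17); (19500−11500)/19500 = 0.4103 (×34).
Sum of shortfalls = 22.230769; P₁ averages over all N: 22.230769 / 102 = 0.2179.

0.2179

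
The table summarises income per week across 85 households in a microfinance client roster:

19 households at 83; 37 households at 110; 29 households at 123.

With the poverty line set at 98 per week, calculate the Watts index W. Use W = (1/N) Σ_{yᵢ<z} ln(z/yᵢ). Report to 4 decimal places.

Poor units: 19×83 (q = 19 of N = 85).
ln(z/y) terms: ln(98/83) = 0.1661 (×19).
W = 3.156411 / 85 = 0.0371.

0.0371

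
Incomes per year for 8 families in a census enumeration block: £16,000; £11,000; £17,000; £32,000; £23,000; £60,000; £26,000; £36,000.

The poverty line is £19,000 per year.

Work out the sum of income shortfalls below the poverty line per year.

Incomes under z: £11,000, £16,000, £17,000 (q = 3 of N = 8).
Individual gaps: 19000−11000 = 8000; 19000−16000 = 3000; 19000−17000 = 2000.
Aggregate gap = £13,000.

£13,000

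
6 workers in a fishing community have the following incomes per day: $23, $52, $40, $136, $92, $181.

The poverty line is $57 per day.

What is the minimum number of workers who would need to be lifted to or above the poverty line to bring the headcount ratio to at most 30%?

2

3 of the 6 workers are poor, so H = 3/6 = 0.500.
A headcount ratio of at most 30% allows at most ⌊0.30 × 6⌋ = 1 poor workers.
So at least 3 − 1 = 2 must be lifted.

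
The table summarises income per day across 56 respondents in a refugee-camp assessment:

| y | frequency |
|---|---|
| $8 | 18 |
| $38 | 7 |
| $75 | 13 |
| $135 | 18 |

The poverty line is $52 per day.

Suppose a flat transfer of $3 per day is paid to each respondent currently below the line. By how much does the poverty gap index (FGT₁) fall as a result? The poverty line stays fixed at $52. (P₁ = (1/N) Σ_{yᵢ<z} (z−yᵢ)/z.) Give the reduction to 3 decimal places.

Before: below the line — 18×$8, 7×$38; poverty gap index (FGT₁) = 0.30563.
After the $3 transfer: below the line — 18×$11, 7×$41; poverty gap index (FGT₁) = 0.27988.
Reduction = 0.30563 − 0.27988 = 0.026.

0.026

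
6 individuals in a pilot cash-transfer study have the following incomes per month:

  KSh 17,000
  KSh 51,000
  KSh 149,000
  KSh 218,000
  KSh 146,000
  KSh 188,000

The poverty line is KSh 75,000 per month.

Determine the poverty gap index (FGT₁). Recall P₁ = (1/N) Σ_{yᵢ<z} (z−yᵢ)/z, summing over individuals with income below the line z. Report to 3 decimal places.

0.182

Below the line: KSh 17,000, KSh 51,000 (q = 2 of N = 6).
Shortfall ratios: (75000−17000)/75000 = 0.7733; (75000−51000)/75000 = 0.3200.
Σ = 1.093333. Dividing by the full population N = 6 gives P₁ = 0.182.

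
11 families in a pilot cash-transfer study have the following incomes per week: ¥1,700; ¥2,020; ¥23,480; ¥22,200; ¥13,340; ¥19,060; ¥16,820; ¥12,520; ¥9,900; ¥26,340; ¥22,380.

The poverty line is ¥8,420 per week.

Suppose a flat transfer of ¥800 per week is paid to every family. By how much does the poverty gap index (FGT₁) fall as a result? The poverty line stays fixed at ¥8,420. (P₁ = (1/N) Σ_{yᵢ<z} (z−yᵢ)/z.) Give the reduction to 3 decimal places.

Before: below the line — ¥1,700, ¥2,020; poverty gap index (FGT₁) = 0.14165.
After the ¥800 transfer: below the line — ¥2,500, ¥2,820; poverty gap index (FGT₁) = 0.12438.
Reduction = 0.14165 − 0.12438 = 0.017.

0.017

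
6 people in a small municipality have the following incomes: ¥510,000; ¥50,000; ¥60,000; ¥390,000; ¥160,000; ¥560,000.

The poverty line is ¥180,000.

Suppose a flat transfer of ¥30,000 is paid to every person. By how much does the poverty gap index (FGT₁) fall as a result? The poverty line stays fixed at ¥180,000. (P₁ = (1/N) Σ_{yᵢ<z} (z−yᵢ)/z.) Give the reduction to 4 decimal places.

Before: below the line — ¥50,000, ¥60,000, ¥160,000; poverty gap index (FGT₁) = 0.250000.
After the ¥30,000 transfer: below the line — ¥80,000, ¥90,000; poverty gap index (FGT₁) = 0.175926.
Reduction = 0.250000 − 0.175926 = 0.0741.

0.0741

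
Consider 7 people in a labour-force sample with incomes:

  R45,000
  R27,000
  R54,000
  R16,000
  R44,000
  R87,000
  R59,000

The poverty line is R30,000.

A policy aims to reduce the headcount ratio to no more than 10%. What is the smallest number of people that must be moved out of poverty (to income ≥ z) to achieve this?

2 of the 7 people are poor, so H = 2/7 = 0.286.
A headcount ratio of at most 10% allows at most ⌊0.10 × 7⌋ = 0 poor people.
So at least 2 − 0 = 2 must be lifted.

2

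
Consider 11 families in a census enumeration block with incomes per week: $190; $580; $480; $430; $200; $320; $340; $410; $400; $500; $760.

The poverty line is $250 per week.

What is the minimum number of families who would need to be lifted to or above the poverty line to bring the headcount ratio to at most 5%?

2

2 of the 11 families are poor, so H = 2/11 = 0.182.
A headcount ratio of at most 5% allows at most ⌊0.05 × 11⌋ = 0 poor families.
So at least 2 − 0 = 2 must be lifted.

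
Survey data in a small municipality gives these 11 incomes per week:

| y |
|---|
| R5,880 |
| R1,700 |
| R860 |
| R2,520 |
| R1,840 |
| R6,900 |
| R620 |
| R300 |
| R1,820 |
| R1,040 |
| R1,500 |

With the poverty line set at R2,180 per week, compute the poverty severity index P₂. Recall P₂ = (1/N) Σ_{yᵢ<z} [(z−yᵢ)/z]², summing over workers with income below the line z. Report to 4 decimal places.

Below z: R300, R620, R860, R1,040, R1,500, R1,700, R1,820, R1,840 (q = 8 of N = 11).
Relative gaps: (2180−300)/2180 = 0.8624; (2180−620)/2180 = 0.7156; (2180−860)/2180 = 0.6055; (2180−1040)/2180 = 0.5229; (2180−1500)/2180 = 0.3119; (2180−1700)/2180 = 0.2202; (2180−1820)/2180 = 0.1651; (2180−1840)/2180 = 0.1560.
Squared: 0.7437; 0.5121; 0.3666; 0.2735; 0.0973; 0.0485; 0.0273; 0.0243.
Sum = 2.093258; P₂ = 2.093258 / 11 = 0.1903.

0.1903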